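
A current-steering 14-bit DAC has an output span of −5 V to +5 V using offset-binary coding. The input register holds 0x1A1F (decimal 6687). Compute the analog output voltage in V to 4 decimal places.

LSB = 10 V / 2^14 = 0.610 mV.
Code 0x1A1F = 6687 decimal.
V_out = (−5) + 6687 × 0.000610352 V = -0.918579 V.

-0.9186 V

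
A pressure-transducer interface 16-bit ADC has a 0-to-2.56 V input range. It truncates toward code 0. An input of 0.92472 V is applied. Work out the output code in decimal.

Full-scale span = 2.56 V; LSB = 2.56/2^16 = 39.06 µV.
(V_in − V_low)/LSB = (0.92472 − 0) / 3.90625e-05 = 23672.832.
⌊·⌋(23672.832) = 23672.

code 23672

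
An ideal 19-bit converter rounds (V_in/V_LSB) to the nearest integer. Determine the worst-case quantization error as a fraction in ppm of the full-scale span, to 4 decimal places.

0.9537 ppm

Rounding → worst-case error = ½ LSB = V_FS/2^20, so 1e+06/1048576 = 0.953674 ppm of full scale.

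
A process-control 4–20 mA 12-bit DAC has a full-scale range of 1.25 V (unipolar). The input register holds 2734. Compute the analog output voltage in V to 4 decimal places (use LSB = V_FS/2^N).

0.8344 V

LSB = 1.25 V / 2^12 = 305.18 µV.
V_out = 0 + 2734 × 0.000305176 V = 0.834351 V.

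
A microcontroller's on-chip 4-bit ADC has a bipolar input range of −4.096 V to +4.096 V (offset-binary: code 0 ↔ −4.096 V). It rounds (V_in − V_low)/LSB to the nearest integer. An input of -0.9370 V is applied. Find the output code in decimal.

With 16 levels over 8.192 V, one step is 0.5120 V.
(-0.9370 − (−4.096)) / 0.512 = 6.170 LSBs.
round(6.170) = 6.

code 6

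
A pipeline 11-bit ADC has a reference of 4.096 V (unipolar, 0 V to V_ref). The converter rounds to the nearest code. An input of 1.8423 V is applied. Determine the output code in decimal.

LSB = 4.096 V / 2048 = 2.000 mV.
Input sits at 921.150 steps above V_low.
round(921.150) = 921.

code 921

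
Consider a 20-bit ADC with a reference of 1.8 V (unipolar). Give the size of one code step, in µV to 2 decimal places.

Full-scale span = 1.8 V.
LSB = 1.8 / 2^20 = 1.8 / 1048576 = 1.71661e-06 V = 1.72 µV.

1.72 µV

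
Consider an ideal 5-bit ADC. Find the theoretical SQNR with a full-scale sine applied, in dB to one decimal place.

31.9 dB

SNR ≈ 6.02·N + 1.76 dB = 6.02·5 + 1.76 = 31.86 dB.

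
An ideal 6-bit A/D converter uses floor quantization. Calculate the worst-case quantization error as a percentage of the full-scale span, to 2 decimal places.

1.56 %

Truncating → worst-case error = 1 LSB = V_FS/2^6, so 100/64 = 1.5625 % of full scale.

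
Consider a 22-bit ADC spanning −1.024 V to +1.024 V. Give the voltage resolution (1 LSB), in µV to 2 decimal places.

0.49 µV

Full-scale span = 2.048 V.
LSB = 2.048 / 2^22 = 2.048 / 4194304 = 4.88281e-07 V = 0.49 µV.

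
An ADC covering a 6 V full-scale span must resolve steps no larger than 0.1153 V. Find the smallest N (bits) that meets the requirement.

6 bits

Number of steps required ≥ 6 V / 0.1153 V = 52.04.
Need 2^N ≥ 52.04; 2^5 = 32, 2^6 = 64.
Minimum N = 6.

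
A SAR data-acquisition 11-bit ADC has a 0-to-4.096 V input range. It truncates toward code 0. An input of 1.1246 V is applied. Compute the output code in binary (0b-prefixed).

code 0b1000110010 (decimal 562)

Full-scale span = 4.096 V; LSB = 4.096/2^11 = 2.000 mV.
(1.1246 − 0) / 0.002 = 562.300 LSBs.
So the output code is 562.
In binary (0b-prefixed): 0b1000110010.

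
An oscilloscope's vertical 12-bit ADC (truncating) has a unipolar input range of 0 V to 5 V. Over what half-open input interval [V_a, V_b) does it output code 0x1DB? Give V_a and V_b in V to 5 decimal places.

LSB = 5/2^12 = 1.221 mV.
Code 0x1DB = 475 decimal.
V_a = V_low + 475·LSB = 0.579834 V; V_b = V_low + 476·LSB = 0.581055 V.

[0.57983 V, 0.58105 V)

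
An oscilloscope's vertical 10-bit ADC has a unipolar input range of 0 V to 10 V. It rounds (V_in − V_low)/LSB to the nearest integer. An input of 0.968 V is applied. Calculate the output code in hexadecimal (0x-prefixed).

LSB = 10 V / 1024 = 9.766 mV.
Input sits at 99.123 steps above V_low.
round(99.123) = 99.
In hexadecimal (0x-prefixed): 0x63.

code 0x63 (decimal 99)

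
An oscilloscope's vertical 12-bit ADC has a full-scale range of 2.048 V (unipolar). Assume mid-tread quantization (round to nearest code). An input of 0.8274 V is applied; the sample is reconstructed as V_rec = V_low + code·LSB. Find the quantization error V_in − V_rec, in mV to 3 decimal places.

One LSB is 2.048 V / 4096 = 0.500 mV.
(V_in − V_low)/LSB = (0.8274 − 0)/0.0005 = 1654.8000 → code 1655 (round).
Reconstructed: 0.8275 V.
Difference: -0.0001 V → -0.100 mV.

-0.100 mV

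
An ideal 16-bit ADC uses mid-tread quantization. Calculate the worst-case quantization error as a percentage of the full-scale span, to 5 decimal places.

0.00076 %

Rounding → worst-case error = ½ LSB = V_FS/2^17, so 100/131072 = 0.000762939 % of full scale.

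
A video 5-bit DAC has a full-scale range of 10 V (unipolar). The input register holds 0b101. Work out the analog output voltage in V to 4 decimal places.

1.5625 V

LSB = 10 V / 2^5 = 312.500 mV.
Code 0b101 = 5 decimal.
V_out = 0 + 5 × 0.3125 V = 1.5625 V.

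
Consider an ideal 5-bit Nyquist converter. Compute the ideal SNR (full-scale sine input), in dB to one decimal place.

31.9 dB

SNR ≈ 6.02·N + 1.76 dB = 6.02·5 + 1.76 = 31.86 dB.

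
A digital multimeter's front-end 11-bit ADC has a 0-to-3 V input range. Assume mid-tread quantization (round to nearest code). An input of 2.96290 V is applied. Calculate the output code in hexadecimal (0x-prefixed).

code 0x7E7 (decimal 2023)

Full-scale span = 3 V; LSB = 3/2^11 = 1.465 mV.
(V_in − V_low)/LSB = (2.96290 − 0) / 0.00146484 = 2022.673.
round(2022.673) = 2023.
In hexadecimal (0x-prefixed): 0x7E7.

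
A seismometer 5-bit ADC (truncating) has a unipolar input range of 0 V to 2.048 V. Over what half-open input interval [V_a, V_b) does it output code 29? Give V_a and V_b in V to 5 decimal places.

LSB = 2.048/2^5 = 64.000 mV.
V_a = V_low + 29·LSB = 1.856 V; V_b = V_low + 30·LSB = 1.92 V.

[1.85600 V, 1.92000 V)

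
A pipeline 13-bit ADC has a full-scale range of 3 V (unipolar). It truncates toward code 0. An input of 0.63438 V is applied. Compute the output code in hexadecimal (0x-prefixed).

code 0x6C4 (decimal 1732)

LSB = 3 V / 8192 = 366.21 µV.
Input sits at 1732.280 steps above V_low.
Floor → code 1732.
In hexadecimal (0x-prefixed): 0x6C4.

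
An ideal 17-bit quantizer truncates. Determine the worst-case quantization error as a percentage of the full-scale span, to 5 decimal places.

Truncating → worst-case error = 1 LSB = V_FS/2^17, so 100/131072 = 0.000762939 % of full scale.

0.00076 %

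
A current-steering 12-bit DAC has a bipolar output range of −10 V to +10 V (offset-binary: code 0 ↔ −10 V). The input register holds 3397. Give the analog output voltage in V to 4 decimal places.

6.5869 V

LSB = 20 V / 2^12 = 4.883 mV.
V_out = (−10) + 3397 × 0.00488281 V = 6.58691 V.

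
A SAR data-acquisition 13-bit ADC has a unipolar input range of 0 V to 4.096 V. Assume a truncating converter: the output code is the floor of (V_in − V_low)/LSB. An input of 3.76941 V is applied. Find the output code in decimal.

Full-scale span = 4.096 V; LSB = 4.096/2^13 = 0.500 mV.
(3.76941 − 0) / 0.0005 = 7538.820 LSBs.
⌊·⌋(7538.820) = 7538.

code 7538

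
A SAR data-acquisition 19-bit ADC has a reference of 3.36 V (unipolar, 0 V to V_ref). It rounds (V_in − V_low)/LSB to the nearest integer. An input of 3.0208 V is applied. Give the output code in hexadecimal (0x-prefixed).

code 0x73140 (decimal 471360)

Full-scale span = 3.36 V; LSB = 3.36/2^19 = 6.41 µV.
(3.0208 − 0) / 6.40869e-06 = 471359.878 LSBs.
Round → code 471360.
In hexadecimal (0x-prefixed): 0x73140.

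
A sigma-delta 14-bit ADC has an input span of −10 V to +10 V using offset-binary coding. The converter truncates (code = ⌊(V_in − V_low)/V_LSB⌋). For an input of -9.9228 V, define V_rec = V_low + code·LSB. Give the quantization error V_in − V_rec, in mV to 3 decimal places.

0.296 mV

Step size: 20 V ÷ 2^14 = 1.221 mV.
(V_in − V_low)/LSB = (-9.9228 − (−10))/0.0012207 = 63.2422 → code 63 (floor).
Code 63 maps back to (−10) + 63×0.0012207 V = -9.9230957 V.
Error = -9.9228 − (−9.9230957) = 0.000295703 V = 0.296 mV.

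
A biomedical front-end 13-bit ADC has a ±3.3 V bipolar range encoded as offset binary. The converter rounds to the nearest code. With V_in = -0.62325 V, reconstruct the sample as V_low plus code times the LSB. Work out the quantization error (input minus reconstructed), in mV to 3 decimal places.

One LSB is 6.6 V / 8192 = 0.806 mV.
Scaled input = 3322.4145 LSBs, so code = 3322.
Code 3322 maps back to (−3.3) + 3322×0.000805664 V = -0.62358398 V.
V_in − V_rec = 0.000333984 V = 0.334 mV.

0.334 mV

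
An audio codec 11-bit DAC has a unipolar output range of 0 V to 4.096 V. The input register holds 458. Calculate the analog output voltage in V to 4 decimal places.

LSB = 4.096 V / 2^11 = 2.000 mV.
V_out = 0 + 458 × 0.002 V = 0.916 V.

0.9160 V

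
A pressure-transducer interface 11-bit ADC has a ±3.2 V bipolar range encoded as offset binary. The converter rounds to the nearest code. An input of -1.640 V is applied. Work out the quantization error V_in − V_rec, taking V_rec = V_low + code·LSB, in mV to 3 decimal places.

0.625 mV

Step size: 6.4 V ÷ 2^11 = 3.125 mV.
Scaled input = 499.2000 LSBs, so code = 499.
Reconstructed: -1.640625 V.
Error = -1.640 − (−1.640625) = 0.000625 V = 0.625 mV.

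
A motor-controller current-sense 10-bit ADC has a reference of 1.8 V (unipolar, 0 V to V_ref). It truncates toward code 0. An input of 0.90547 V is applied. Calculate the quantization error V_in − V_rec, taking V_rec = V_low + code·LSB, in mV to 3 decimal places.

0.197 mV

Step size: 1.8 V ÷ 2^10 = 1.758 mV.
Scaled input = 515.1118 LSBs, so code = 515.
Reconstructed: 0.90527344 V.
V_in − V_rec = 0.000196562 V = 0.197 mV.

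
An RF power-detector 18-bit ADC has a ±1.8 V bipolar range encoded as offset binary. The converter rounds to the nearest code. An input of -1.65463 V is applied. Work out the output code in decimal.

With 262144 levels over 3.6 V, one step is 13.73 µV.
(V_in − V_low)/LSB = (-1.65463 − (−1.8)) / 1.37329e-05 = 10585.520.
round(10585.520) = 10586.

code 10586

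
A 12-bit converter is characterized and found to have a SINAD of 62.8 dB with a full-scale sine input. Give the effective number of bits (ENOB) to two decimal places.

ENOB = (SINAD − 1.76) / 6.02 = (62.8 − 1.76)/6.02 = 10.140.

10.14 bits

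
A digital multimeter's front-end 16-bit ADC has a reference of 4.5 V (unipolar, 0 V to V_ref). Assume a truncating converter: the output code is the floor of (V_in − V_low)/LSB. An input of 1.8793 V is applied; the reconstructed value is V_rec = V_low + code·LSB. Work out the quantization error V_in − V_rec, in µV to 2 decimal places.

LSB = 4.5/2^16 = 68.66 µV.
(1.8793 − 0)/6.86646e-05 = 27369.2900; ⌊·⌋ gives code 27369.
Reconstructed: 1.8792801 V.
Error = 1.8793 − 1.8792801 = 1.99097e-05 V = 19.91 µV.

19.91 µV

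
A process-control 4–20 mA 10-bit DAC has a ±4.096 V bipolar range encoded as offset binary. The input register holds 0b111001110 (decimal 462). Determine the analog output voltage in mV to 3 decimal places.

LSB = 8.192 V / 2^10 = 8.000 mV.
Code 0b111001110 = 462 decimal.
V_out = (−4.096) + 462 × 0.008 V = -0.4 V.
= -400.000 mV.

-400.000 mV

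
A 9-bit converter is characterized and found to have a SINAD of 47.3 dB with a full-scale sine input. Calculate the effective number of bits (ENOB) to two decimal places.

ENOB = (SINAD − 1.76) / 6.02 = (47.3 − 1.76)/6.02 = 7.565.

7.56 bits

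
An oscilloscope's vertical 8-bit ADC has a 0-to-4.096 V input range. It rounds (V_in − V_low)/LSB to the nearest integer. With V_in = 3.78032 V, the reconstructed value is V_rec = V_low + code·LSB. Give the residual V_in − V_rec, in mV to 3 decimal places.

Step size: 4.096 V ÷ 2^8 = 16.000 mV.
Scaled input = 236.2700 LSBs, so code = 236.
Reconstructed: 3.776 V.
Difference: 0.00432 V → 4.320 mV.

4.320 mV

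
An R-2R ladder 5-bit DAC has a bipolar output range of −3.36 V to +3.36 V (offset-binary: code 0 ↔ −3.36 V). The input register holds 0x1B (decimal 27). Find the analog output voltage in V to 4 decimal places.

2.3100 V

LSB = 6.72 V / 2^5 = 210.000 mV.
Code 0x1B = 27 decimal.
V_out = (−3.36) + 27 × 0.21 V = 2.31 V.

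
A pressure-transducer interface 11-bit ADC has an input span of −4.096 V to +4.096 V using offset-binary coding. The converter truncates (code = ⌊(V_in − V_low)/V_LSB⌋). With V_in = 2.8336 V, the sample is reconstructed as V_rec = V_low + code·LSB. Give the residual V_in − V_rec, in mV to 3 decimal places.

One LSB is 8.192 V / 2048 = 4.000 mV.
Scaled input = 1732.4000 LSBs, so code = 1732.
V_rec = (−4.096) + 1732·0.004 = 2.832 V.
V_in − V_rec = 0.0016 V = 1.600 mV.

1.600 mV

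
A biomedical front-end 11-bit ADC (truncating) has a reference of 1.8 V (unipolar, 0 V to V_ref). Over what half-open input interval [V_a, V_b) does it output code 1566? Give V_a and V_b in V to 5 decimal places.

LSB = 1.8/2^11 = 0.879 mV.
V_a = V_low + 1566·LSB = 1.37637 V; V_b = V_low + 1567·LSB = 1.37725 V.

[1.37637 V, 1.37725 V)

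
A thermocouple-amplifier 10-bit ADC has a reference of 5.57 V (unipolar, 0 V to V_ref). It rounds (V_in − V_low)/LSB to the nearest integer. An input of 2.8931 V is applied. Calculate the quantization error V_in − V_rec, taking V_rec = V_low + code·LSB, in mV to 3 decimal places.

-0.689 mV

One LSB is 5.57 V / 1024 = 5.439 mV.
Scaled input = 531.8733 LSBs, so code = 532.
V_rec = 0 + 532·0.00543945 = 2.8937891 V.
V_in − V_rec = -0.000689063 V = -0.689 mV.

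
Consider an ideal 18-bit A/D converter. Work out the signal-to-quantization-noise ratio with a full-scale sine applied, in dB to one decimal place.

110.1 dB

SNR ≈ 6.02·N + 1.76 dB = 6.02·18 + 1.76 = 110.12 dB.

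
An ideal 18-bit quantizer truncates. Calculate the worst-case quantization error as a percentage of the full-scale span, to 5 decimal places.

0.00038 %

Truncating → worst-case error = 1 LSB = V_FS/2^18, so 100/262144 = 0.00038147 % of full scale.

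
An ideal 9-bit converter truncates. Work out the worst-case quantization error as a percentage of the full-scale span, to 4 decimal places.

Truncating → worst-case error = 1 LSB = V_FS/2^9, so 100/512 = 0.195312 % of full scale.

0.1953 %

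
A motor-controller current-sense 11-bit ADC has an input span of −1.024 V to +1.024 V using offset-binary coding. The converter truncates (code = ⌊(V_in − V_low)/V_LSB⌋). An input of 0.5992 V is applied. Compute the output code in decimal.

With 2048 levels over 2.048 V, one step is 1.000 mV.
(V_in − V_low)/LSB = (0.5992 − (−1.024)) / 0.001 = 1623.200.
So the output code is 1623.

code 1623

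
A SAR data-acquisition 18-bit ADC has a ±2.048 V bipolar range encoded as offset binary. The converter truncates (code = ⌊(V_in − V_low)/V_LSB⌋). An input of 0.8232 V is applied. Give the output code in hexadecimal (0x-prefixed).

code 0x2CDCC (decimal 183756)

With 262144 levels over 4.096 V, one step is 15.62 µV.
(0.8232 − (−2.048)) / 1.5625e-05 = 183756.800 LSBs.
So the output code is 183756.
In hexadecimal (0x-prefixed): 0x2CDCC.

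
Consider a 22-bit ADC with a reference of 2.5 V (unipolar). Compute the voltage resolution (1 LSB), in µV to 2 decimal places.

Full-scale span = 2.5 V.
LSB = 2.5 / 2^22 = 2.5 / 4194304 = 5.96046e-07 V = 0.60 µV.

0.60 µV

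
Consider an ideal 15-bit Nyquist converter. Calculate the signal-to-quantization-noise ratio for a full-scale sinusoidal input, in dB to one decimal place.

SNR ≈ 6.02·N + 1.76 dB = 6.02·15 + 1.76 = 92.06 dB.

92.1 dB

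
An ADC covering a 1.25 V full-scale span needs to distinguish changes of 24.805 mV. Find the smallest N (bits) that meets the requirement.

6 bits

Number of steps required ≥ 1.25 V / 24.805 mV = 50.39.
Need 2^N ≥ 50.39; 2^5 = 32, 2^6 = 64.
Minimum N = 6.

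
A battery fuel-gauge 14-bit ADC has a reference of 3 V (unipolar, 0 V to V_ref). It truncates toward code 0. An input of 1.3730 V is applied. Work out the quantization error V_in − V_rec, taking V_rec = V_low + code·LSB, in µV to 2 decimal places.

75.20 µV

One LSB is 3 V / 16384 = 183.11 µV.
(1.3730 − 0)/0.000183105 = 7498.4107; ⌊·⌋ gives code 7498.
V_rec = 0 + 7498·0.000183105 = 1.3729248 V.
Difference: 7.51953e-05 V → 75.20 µV.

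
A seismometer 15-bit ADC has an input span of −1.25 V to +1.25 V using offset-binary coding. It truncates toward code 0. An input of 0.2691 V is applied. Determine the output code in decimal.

code 19911

LSB = 2.5 V / 32768 = 76.29 µV.
(V_in − V_low)/LSB = (0.2691 − (−1.25)) / 7.62939e-05 = 19911.148.
⌊·⌋(19911.148) = 19911.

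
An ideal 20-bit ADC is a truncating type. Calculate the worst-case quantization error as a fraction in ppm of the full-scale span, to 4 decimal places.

Truncating → worst-case error = 1 LSB = V_FS/2^20, so 1e+06/1048576 = 0.953674 ppm of full scale.

0.9537 ppm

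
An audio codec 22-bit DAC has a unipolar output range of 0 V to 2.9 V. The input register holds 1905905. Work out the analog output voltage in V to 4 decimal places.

1.3178 V

LSB = 2.9 V / 2^22 = 0.69 µV.
V_out = 0 + 1905905 × 6.91414e-07 V = 1.31777 V.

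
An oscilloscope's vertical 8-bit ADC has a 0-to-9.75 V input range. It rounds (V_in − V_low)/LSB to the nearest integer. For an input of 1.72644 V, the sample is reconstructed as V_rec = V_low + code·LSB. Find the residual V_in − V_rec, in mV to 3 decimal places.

12.573 mV

LSB = 9.75/2^8 = 38.086 mV.
(V_in − V_low)/LSB = (1.72644 − 0)/0.0380859 = 45.3301 → code 45 (round).
Reconstructed: 1.7138672 V.
Error = 1.72644 − 1.7138672 = 0.0125728 V = 12.573 mV.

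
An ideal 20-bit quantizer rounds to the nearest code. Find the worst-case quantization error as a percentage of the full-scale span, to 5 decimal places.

Rounding → worst-case error = ½ LSB = V_FS/2^21, so 100/2097152 = 4.76837e-05 % of full scale.

0.00005 %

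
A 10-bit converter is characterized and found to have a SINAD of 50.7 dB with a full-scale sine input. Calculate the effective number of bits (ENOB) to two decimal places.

ENOB = (SINAD − 1.76) / 6.02 = (50.7 − 1.76)/6.02 = 8.130.

8.13 bits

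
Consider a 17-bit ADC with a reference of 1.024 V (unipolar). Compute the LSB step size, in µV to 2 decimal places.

Full-scale span = 1.024 V.
LSB = 1.024 / 2^17 = 1.024 / 131072 = 7.8125e-06 V = 7.81 µV.

7.81 µV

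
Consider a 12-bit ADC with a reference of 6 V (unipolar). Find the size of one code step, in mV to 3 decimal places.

1.465 mV

Full-scale span = 6 V.
LSB = 6 / 2^12 = 6 / 4096 = 0.00146484 V = 1.465 mV.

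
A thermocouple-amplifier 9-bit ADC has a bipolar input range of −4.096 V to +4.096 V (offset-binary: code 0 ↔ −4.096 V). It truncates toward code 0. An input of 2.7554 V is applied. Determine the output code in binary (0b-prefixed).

Full-scale span = 8.192 V; LSB = 8.192/2^9 = 16.000 mV.
(V_in − V_low)/LSB = (2.7554 − (−4.096)) / 0.016 = 428.212.
So the output code is 428.
In binary (0b-prefixed): 0b110101100.

code 0b110101100 (decimal 428)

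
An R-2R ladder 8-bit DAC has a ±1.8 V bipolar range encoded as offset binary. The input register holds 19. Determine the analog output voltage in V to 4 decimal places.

-1.5328 V

LSB = 3.6 V / 2^8 = 14.062 mV.
V_out = (−1.8) + 19 × 0.0140625 V = -1.53281 V.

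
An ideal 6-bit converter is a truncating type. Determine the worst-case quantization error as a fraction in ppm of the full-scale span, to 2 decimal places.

15625.00 ppm

Truncating → worst-case error = 1 LSB = V_FS/2^6, so 1e+06/64 = 15625 ppm of full scale.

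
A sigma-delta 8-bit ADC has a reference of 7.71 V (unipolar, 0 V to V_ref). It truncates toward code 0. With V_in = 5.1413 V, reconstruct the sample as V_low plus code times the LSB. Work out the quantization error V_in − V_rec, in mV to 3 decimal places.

Step size: 7.71 V ÷ 2^8 = 30.117 mV.
Scaled input = 170.7098 LSBs, so code = 170.
V_rec = 0 + 170·0.0301172 = 5.1199219 V.
Difference: 0.0213781 V → 21.378 mV.

21.378 mV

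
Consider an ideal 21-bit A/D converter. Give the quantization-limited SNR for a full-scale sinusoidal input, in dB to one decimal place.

128.2 dB

SNR ≈ 6.02·N + 1.76 dB = 6.02·21 + 1.76 = 128.18 dB.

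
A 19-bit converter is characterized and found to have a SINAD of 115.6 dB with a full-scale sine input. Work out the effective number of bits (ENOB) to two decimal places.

ENOB = (SINAD − 1.76) / 6.02 = (115.6 − 1.76)/6.02 = 18.910.

18.91 bits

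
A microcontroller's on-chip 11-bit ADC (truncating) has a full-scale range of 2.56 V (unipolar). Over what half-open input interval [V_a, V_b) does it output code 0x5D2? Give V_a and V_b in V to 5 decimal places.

LSB = 2.56/2^11 = 1.250 mV.
Code 0x5D2 = 1490 decimal.
V_a = V_low + 1490·LSB = 1.8625 V; V_b = V_low + 1491·LSB = 1.86375 V.

[1.86250 V, 1.86375 V)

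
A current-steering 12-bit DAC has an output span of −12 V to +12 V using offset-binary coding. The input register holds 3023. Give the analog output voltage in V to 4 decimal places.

LSB = 24 V / 2^12 = 5.859 mV.
V_out = (−12) + 3023 × 0.00585938 V = 5.71289 V.

5.7129 V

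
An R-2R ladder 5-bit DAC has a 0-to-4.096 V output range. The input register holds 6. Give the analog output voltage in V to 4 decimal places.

0.7680 V

LSB = 4.096 V / 2^5 = 128.000 mV.
V_out = 0 + 6 × 0.128 V = 0.768 V.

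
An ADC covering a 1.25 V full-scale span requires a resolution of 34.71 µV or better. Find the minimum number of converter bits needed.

Number of steps required ≥ 1.25 V / 34.71 µV = 36012.68.
Need 2^N ≥ 36012.68; 2^15 = 32768, 2^16 = 65536.
Minimum N = 16.

16 bits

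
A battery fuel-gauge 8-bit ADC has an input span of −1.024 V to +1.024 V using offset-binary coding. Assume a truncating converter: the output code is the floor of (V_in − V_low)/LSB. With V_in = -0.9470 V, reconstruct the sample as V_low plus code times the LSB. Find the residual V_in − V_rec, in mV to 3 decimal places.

5.000 mV

LSB = 2.048/2^8 = 8.000 mV.
(-0.9470 − (−1.024))/0.008 = 9.6250; ⌊·⌋ gives code 9.
V_rec = (−1.024) + 9·0.008 = -0.952 V.
V_in − V_rec = 0.005 V = 5.000 mV.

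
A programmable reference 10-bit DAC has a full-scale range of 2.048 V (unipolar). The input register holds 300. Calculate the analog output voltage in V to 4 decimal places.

LSB = 2.048 V / 2^10 = 2.000 mV.
V_out = 0 + 300 × 0.002 V = 0.6 V.

0.6000 V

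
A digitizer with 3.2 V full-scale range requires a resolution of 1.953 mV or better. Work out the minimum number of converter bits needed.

Number of steps required ≥ 3.2 V / 1.953 mV = 1638.50.
Need 2^N ≥ 1638.50; 2^10 = 1024, 2^11 = 2048.
Minimum N = 11.

11 bits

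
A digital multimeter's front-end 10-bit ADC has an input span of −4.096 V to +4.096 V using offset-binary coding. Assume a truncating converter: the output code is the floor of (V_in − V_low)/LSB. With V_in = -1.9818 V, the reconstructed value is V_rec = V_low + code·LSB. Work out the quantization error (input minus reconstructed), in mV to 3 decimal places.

Step size: 8.192 V ÷ 2^10 = 8.000 mV.
Scaled input = 264.2750 LSBs, so code = 264.
Code 264 maps back to (−4.096) + 264×0.008 V = -1.984 V.
V_in − V_rec = 0.0022 V = 2.200 mV.

2.200 mV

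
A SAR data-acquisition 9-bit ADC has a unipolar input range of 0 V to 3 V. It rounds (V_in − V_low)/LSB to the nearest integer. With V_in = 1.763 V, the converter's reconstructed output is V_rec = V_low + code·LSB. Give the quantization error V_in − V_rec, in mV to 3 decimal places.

One LSB is 3 V / 512 = 5.859 mV.
(V_in − V_low)/LSB = (1.763 − 0)/0.00585938 = 300.8853 → code 301 (round).
V_rec = 0 + 301·0.00585938 = 1.7636719 V.
Difference: -0.000671875 V → -0.672 mV.

-0.672 mV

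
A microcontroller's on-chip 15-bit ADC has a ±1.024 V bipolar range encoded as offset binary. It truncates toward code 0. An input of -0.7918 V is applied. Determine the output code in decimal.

With 32768 levels over 2.048 V, one step is 62.50 µV.
(-0.7918 − (−1.024)) / 6.25e-05 = 3715.200 LSBs.
Floor → code 3715.

code 3715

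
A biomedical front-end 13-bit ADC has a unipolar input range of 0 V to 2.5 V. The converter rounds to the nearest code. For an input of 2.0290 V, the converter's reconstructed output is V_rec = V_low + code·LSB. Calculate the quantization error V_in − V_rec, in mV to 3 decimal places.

-0.114 mV

Step size: 2.5 V ÷ 2^13 = 305.18 µV.
(2.0290 − 0)/0.000305176 = 6648.6272; round gives code 6649.
Reconstructed: 2.0291138 V.
Difference: -0.00011377 V → -0.114 mV.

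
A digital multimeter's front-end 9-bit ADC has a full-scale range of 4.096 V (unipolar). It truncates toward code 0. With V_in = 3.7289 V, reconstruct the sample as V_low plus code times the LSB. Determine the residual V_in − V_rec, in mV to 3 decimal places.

Step size: 4.096 V ÷ 2^9 = 8.000 mV.
(3.7289 − 0)/0.008 = 466.1125; ⌊·⌋ gives code 466.
Code 466 maps back to 0 + 466×0.008 V = 3.728 V.
Difference: 0.0009 V → 0.900 mV.

0.900 mV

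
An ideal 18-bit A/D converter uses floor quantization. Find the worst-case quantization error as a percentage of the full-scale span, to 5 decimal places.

Truncating → worst-case error = 1 LSB = V_FS/2^18, so 100/262144 = 0.00038147 % of full scale.

0.00038 %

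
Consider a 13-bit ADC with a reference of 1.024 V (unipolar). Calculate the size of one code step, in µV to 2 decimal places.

125.00 µV

Full-scale span = 1.024 V.
LSB = 1.024 / 2^13 = 1.024 / 8192 = 0.000125 V = 125.00 µV.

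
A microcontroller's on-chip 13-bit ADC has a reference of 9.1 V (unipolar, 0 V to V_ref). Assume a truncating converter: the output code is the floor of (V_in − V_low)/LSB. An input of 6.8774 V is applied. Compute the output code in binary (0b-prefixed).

Full-scale span = 9.1 V; LSB = 9.1/2^13 = 1.111 mV.
(6.8774 − 0) / 0.00111084 = 6191.172 LSBs.
⌊·⌋(6191.172) = 6191.
In binary (0b-prefixed): 0b1100000101111.

code 0b1100000101111 (decimal 6191)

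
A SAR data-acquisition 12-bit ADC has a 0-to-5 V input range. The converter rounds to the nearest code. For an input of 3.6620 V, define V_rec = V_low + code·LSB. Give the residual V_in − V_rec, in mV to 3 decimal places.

-0.109 mV

Step size: 5 V ÷ 2^12 = 1.221 mV.
(3.6620 − 0)/0.0012207 = 2999.9104; round gives code 3000.
V_rec = 0 + 3000·0.0012207 = 3.6621094 V.
V_in − V_rec = -0.000109375 V = -0.109 mV.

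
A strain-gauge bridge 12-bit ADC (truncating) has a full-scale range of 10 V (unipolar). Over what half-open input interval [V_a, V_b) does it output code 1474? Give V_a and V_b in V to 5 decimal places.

[3.59863 V, 3.60107 V)

LSB = 10/2^12 = 2.441 mV.
V_a = V_low + 1474·LSB = 3.59863 V; V_b = V_low + 1475·LSB = 3.60107 V.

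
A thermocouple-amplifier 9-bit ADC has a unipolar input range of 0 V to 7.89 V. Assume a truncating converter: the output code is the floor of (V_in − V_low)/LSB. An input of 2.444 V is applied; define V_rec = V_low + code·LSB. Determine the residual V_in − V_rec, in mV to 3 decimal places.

9.195 mV

LSB = 7.89/2^9 = 15.410 mV.
(2.444 − 0)/0.0154102 = 158.5967; ⌊·⌋ gives code 158.
V_rec = 0 + 158·0.0154102 = 2.4348047 V.
V_in − V_rec = 0.00919531 V = 9.195 mV.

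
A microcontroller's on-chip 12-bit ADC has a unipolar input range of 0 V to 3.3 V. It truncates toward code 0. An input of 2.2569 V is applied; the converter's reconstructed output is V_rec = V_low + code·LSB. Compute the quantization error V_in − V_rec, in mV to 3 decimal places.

LSB = 3.3/2^12 = 0.806 mV.
(V_in − V_low)/LSB = (2.2569 − 0)/0.000805664 = 2801.2916 → code 2801 (floor).
Code 2801 maps back to 0 + 2801×0.000805664 V = 2.256665 V.
V_in − V_rec = 0.000234961 V = 0.235 mV.

0.235 mV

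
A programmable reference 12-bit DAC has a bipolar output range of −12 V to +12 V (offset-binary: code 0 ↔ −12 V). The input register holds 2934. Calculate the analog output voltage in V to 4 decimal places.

5.1914 V

LSB = 24 V / 2^12 = 5.859 mV.
V_out = (−12) + 2934 × 0.00585938 V = 5.19141 V.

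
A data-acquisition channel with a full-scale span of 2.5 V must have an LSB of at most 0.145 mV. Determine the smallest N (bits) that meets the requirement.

15 bits

Number of steps required ≥ 2.5 V / 0.145 mV = 17241.38.
Need 2^N ≥ 17241.38; 2^14 = 16384, 2^15 = 32768.
Minimum N = 15.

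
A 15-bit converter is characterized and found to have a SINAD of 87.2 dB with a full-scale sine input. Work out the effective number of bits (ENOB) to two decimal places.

ENOB = (SINAD − 1.76) / 6.02 = (87.2 − 1.76)/6.02 = 14.193.

14.19 bits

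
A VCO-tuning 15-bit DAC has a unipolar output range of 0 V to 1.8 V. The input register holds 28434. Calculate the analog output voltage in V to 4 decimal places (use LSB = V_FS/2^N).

1.5619 V

LSB = 1.8 V / 2^15 = 54.93 µV.
V_out = 0 + 28434 × 5.49316e-05 V = 1.56193 V.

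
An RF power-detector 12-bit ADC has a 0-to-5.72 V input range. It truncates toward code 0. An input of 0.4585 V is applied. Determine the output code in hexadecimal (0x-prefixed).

code 0x148 (decimal 328)

Full-scale span = 5.72 V; LSB = 5.72/2^12 = 1.396 mV.
Input sits at 328.324 steps above V_low.
So the output code is 328.
In hexadecimal (0x-prefixed): 0x148.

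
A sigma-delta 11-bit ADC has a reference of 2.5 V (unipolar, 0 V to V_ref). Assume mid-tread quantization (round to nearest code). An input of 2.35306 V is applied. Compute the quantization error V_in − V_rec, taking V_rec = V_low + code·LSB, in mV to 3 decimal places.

One LSB is 2.5 V / 2048 = 1.221 mV.
(2.35306 − 0)/0.0012207 = 1927.6268; round gives code 1928.
V_rec = 0 + 1928·0.0012207 = 2.3535156 V.
Difference: -0.000455625 V → -0.456 mV.

-0.456 mV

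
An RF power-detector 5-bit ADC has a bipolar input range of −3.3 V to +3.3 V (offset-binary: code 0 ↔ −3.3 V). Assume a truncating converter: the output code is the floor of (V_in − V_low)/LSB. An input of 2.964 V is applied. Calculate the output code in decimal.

With 32 levels over 6.6 V, one step is 206.250 mV.
(V_in − V_low)/LSB = (2.964 − (−3.3)) / 0.20625 = 30.371.
So the output code is 30.

code 30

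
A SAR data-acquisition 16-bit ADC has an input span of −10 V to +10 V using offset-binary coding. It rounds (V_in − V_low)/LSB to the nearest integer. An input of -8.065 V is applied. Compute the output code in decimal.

LSB = 20 V / 65536 = 305.18 µV.
(-8.065 − (−10)) / 0.000305176 = 6340.608 LSBs.
round(6340.608) = 6341.

code 6341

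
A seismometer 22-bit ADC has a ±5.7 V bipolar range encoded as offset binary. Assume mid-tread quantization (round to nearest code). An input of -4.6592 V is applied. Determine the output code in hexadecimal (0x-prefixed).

code 0x5D7D5 (decimal 382933)

Full-scale span = 11.4 V; LSB = 11.4/2^22 = 2.72 µV.
(V_in − V_low)/LSB = (-4.6592 − (−5.7)) / 2.71797e-06 = 382932.597.
round(382932.597) = 382933.
In hexadecimal (0x-prefixed): 0x5D7D5.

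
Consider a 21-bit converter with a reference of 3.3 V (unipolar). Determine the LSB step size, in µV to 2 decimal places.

1.57 µV

Full-scale span = 3.3 V.
LSB = 3.3 / 2^21 = 3.3 / 2097152 = 1.57356e-06 V = 1.57 µV.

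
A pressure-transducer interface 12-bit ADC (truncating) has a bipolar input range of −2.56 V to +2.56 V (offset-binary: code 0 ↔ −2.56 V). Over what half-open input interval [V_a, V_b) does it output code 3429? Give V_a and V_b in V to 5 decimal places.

[1.72625 V, 1.72750 V)

LSB = 5.12/2^12 = 1.250 mV.
V_a = V_low + 3429·LSB = 1.72625 V; V_b = V_low + 3430·LSB = 1.7275 V.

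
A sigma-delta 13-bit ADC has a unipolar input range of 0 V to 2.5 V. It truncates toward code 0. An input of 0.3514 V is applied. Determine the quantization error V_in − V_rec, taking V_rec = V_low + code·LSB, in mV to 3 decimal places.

One LSB is 2.5 V / 8192 = 305.18 µV.
(V_in − V_low)/LSB = (0.3514 − 0)/0.000305176 = 1151.4675 → code 1151 (floor).
V_rec = 0 + 1151·0.000305176 = 0.35125732 V.
Difference: 0.000142676 V → 0.143 mV.

0.143 mV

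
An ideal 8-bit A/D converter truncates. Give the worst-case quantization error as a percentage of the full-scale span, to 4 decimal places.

Truncating → worst-case error = 1 LSB = V_FS/2^8, so 100/256 = 0.390625 % of full scale.

0.3906 %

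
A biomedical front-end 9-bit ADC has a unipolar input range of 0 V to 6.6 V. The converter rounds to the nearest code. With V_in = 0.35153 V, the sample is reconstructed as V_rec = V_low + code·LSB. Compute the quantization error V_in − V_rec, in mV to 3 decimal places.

3.483 mV

Step size: 6.6 V ÷ 2^9 = 12.891 mV.
(0.35153 − 0)/0.0128906 = 27.2702; round gives code 27.
V_rec = 0 + 27·0.0128906 = 0.34804687 V.
Difference: 0.00348313 V → 3.483 mV.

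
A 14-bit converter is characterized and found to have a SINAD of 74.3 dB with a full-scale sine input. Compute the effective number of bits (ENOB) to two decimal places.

12.05 bits

ENOB = (SINAD − 1.76) / 6.02 = (74.3 − 1.76)/6.02 = 12.050.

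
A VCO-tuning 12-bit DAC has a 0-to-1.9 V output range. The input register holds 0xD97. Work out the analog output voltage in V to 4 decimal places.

LSB = 1.9 V / 2^12 = 463.87 µV.
Code 0xD97 = 3479 decimal.
V_out = 0 + 3479 × 0.000463867 V = 1.61379 V.

1.6138 V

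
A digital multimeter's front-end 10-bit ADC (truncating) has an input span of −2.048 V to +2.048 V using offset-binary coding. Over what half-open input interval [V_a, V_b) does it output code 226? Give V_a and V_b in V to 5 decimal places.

LSB = 4.096/2^10 = 4.000 mV.
V_a = V_low + 226·LSB = -1.144 V; V_b = V_low + 227·LSB = -1.14 V.

[-1.14400 V, -1.14000 V)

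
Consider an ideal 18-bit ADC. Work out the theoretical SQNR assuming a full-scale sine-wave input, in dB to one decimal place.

SNR ≈ 6.02·N + 1.76 dB = 6.02·18 + 1.76 = 110.12 dB.

110.1 dB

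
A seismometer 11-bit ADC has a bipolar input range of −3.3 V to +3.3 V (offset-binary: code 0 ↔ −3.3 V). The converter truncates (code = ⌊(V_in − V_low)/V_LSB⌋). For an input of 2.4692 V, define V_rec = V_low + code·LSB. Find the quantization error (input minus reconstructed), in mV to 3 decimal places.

LSB = 6.6/2^11 = 3.223 mV.
(2.4692 − (−3.3))/0.00322266 = 1790.2002; ⌊·⌋ gives code 1790.
V_rec = (−3.3) + 1790·0.00322266 = 2.4685547 V.
Error = 2.4692 − 2.4685547 = 0.000645313 V = 0.645 mV.

0.645 mV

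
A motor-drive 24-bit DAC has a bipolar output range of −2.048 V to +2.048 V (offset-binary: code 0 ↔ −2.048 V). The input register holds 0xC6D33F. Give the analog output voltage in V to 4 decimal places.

1.1332 V

LSB = 4.096 V / 2^24 = 0.24 µV.
Code 0xC6D33F = 13030207 decimal.
V_out = (−2.048) + 13030207 × 2.44141e-07 V = 1.1332 V.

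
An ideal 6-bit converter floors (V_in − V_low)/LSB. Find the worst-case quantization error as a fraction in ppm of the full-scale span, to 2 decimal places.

15625.00 ppm

Truncating → worst-case error = 1 LSB = V_FS/2^6, so 1e+06/64 = 15625 ppm of full scale.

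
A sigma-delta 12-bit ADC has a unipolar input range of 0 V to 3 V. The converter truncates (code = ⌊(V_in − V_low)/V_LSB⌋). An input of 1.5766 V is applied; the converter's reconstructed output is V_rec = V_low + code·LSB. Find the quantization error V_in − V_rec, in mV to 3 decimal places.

0.428 mV

LSB = 3/2^12 = 0.732 mV.
(1.5766 − 0)/0.000732422 = 2152.5845; ⌊·⌋ gives code 2152.
Code 2152 maps back to 0 + 2152×0.000732422 V = 1.5761719 V.
Difference: 0.000428125 V → 0.428 mV.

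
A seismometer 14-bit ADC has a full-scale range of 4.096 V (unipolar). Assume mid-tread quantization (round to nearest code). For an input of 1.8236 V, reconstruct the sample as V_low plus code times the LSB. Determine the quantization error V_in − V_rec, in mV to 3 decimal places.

0.100 mV

LSB = 4.096/2^14 = 250.00 µV.
(V_in − V_low)/LSB = (1.8236 − 0)/0.00025 = 7294.4000 → code 7294 (round).
V_rec = 0 + 7294·0.00025 = 1.8235 V.
Difference: 0.0001 V → 0.100 mV.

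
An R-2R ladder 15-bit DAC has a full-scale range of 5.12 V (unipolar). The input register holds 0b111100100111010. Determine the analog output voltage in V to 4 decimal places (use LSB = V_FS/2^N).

4.8491 V

LSB = 5.12 V / 2^15 = 156.25 µV.
Code 0b111100100111010 = 31034 decimal.
V_out = 0 + 31034 × 0.00015625 V = 4.84906 V.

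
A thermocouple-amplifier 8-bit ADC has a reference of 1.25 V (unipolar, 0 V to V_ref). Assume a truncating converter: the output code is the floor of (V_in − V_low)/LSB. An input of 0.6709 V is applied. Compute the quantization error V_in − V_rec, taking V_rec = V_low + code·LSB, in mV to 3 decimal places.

1.955 mV

One LSB is 1.25 V / 256 = 4.883 mV.
(0.6709 − 0)/0.00488281 = 137.4003; ⌊·⌋ gives code 137.
Code 137 maps back to 0 + 137×0.00488281 V = 0.66894531 V.
Error = 0.6709 − 0.66894531 = 0.00195469 V = 1.955 mV.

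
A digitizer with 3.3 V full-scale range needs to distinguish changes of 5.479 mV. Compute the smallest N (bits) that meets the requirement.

Number of steps required ≥ 3.3 V / 5.479 mV = 602.30.
Need 2^N ≥ 602.30; 2^9 = 512, 2^10 = 1024.
Minimum N = 10.

10 bits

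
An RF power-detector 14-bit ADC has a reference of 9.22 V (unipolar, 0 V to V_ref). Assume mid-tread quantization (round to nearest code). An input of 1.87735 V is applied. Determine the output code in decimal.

With 16384 levels over 9.22 V, one step is 0.563 mV.
(V_in − V_low)/LSB = (1.87735 − 0) / 0.000562744 = 3336.063.
So the output code is 3336.

code 3336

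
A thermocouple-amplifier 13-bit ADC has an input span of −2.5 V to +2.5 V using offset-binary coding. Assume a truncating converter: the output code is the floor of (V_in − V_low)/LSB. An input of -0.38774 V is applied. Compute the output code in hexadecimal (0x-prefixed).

Full-scale span = 5 V; LSB = 5/2^13 = 0.610 mV.
Input sits at 3460.727 steps above V_low.
So the output code is 3460.
In hexadecimal (0x-prefixed): 0xD84.

code 0xD84 (decimal 3460)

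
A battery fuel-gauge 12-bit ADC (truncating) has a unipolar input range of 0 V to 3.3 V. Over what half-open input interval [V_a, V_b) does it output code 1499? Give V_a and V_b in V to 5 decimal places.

LSB = 3.3/2^12 = 0.806 mV.
V_a = V_low + 1499·LSB = 1.20769 V; V_b = V_low + 1500·LSB = 1.2085 V.

[1.20769 V, 1.20850 V)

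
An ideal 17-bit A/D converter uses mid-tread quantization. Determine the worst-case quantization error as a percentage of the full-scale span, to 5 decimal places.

0.00038 %

Rounding → worst-case error = ½ LSB = V_FS/2^18, so 100/262144 = 0.00038147 % of full scale.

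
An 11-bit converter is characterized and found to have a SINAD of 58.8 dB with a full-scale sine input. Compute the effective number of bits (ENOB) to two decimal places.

ENOB = (SINAD − 1.76) / 6.02 = (58.8 − 1.76)/6.02 = 9.475.

9.48 bits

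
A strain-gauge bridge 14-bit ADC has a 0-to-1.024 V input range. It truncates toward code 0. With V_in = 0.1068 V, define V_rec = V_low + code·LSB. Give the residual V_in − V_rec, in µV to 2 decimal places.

One LSB is 1.024 V / 16384 = 62.50 µV.
Scaled input = 1708.8000 LSBs, so code = 1708.
Reconstructed: 0.10675 V.
V_in − V_rec = 5e-05 V = 50.00 µV.

50.00 µV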